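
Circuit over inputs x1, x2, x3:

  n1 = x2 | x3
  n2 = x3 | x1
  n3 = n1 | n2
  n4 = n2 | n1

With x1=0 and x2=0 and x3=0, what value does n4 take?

0

n1 = 0 | 0 = 0
n2 = 0 | 0 = 0
n4 = 0 | 0 = 0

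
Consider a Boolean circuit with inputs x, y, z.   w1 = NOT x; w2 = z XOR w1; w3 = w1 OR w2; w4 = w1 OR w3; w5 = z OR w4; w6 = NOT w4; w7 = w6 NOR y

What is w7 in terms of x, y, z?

w1 = NOT x
w2 = z XOR w1 = z XOR NOT x
w3 = w1 OR w2 = NOT x OR (z XOR NOT x)
w4 = w1 OR w3 = NOT x OR (NOT x OR (z XOR NOT x))
w6 = NOT w4 = NOT (NOT x OR (NOT x OR (z XOR NOT x)))
w7 = w6 NOR y = NOT (NOT x OR (NOT x OR (z XOR NOT x))) NOR y

NOT (NOT x OR (NOT x OR (z XOR NOT x))) NOR y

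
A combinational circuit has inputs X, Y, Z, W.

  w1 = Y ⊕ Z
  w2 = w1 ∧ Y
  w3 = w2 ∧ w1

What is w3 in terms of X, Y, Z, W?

w1 = Y ⊕ Z
w2 = w1 ∧ Y = (Y ⊕ Z) ∧ Y
w3 = w2 ∧ w1 = ((Y ⊕ Z) ∧ Y) ∧ (Y ⊕ Z)

((Y ⊕ Z) ∧ Y) ∧ (Y ⊕ Z)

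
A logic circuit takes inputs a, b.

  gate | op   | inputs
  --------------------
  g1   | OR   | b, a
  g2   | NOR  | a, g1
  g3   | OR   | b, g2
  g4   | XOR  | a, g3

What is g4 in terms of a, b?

g1 = b OR a
g2 = a NOR g1 = a NOR (b OR a)
g3 = b OR g2 = b OR (a NOR (b OR a))
g4 = a XOR g3 = a XOR (b OR (a NOR (b OR a)))

a XOR (b OR (a NOR (b OR a)))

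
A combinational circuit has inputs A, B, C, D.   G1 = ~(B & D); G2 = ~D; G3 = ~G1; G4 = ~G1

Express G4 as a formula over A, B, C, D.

~(~(B & D))

G1 = ~(B & D)
G4 = ~G1 = ~(~(B & D))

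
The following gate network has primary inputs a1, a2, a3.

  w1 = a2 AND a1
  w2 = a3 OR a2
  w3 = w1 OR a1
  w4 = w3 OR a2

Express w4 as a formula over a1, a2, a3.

w1 = a2 AND a1
w3 = w1 OR a1 = (a2 AND a1) OR a1
w4 = w3 OR a2 = ((a2 AND a1) OR a1) OR a2

((a2 AND a1) OR a1) OR a2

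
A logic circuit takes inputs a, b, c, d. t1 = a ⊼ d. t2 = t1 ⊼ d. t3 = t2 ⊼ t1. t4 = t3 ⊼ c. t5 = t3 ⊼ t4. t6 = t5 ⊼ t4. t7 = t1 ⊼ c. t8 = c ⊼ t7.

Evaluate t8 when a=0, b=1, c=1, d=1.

1

t1 = 0 ⊼ 1 = 1
t7 = 1 ⊼ 1 = 0
t8 = 1 ⊼ 0 = 1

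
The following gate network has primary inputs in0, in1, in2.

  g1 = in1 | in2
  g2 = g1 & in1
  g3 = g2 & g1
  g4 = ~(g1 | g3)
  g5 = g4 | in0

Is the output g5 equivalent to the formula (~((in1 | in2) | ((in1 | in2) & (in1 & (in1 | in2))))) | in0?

Yes

g1 = in1 | in2
g2 = g1 & in1 = (in1 | in2) & in1
g3 = g2 & g1 = ((in1 | in2) & in1) & (in1 | in2)
g4 = ~(g1 | g3) = ~((in1 | in2) | (((in1 | in2) & in1) & (in1 | in2)))
g5 = g4 | in0 = (~((in1 | in2) | (((in1 | in2) & in1) & (in1 | in2)))) | in0
At in0=0, in1=0, in2=1: circuit gives 0, formula gives 0.
At in0=0, in1=0, in2=0: circuit gives 1, formula gives 1.
Agrees on all 8 inputs.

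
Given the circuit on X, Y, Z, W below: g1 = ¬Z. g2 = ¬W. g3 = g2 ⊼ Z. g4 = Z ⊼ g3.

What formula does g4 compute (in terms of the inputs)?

g2 = ¬W
g3 = g2 ⊼ Z = ¬W ⊼ Z
g4 = Z ⊼ g3 = Z ⊼ (¬W ⊼ Z)

Z ⊼ (¬W ⊼ Z)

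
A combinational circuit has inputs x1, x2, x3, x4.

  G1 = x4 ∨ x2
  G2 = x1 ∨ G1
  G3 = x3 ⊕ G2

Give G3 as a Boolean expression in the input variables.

G1 = x4 ∨ x2
G2 = x1 ∨ G1 = x1 ∨ (x4 ∨ x2)
G3 = x3 ⊕ G2 = x3 ⊕ (x1 ∨ (x4 ∨ x2))

x3 ⊕ (x1 ∨ (x4 ∨ x2))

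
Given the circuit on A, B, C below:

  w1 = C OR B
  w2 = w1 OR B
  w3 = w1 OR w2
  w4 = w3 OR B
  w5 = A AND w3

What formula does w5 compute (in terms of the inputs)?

w1 = C OR B
w2 = w1 OR B = (C OR B) OR B
w3 = w1 OR w2 = (C OR B) OR ((C OR B) OR B)
w5 = A AND w3 = A AND ((C OR B) OR ((C OR B) OR B))

A AND ((C OR B) OR ((C OR B) OR B))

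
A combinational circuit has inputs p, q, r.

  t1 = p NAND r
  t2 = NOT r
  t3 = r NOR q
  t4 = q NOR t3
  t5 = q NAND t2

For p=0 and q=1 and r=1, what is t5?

1

t2 = NOT 1 = 0
t5 = 1 NAND 0 = 1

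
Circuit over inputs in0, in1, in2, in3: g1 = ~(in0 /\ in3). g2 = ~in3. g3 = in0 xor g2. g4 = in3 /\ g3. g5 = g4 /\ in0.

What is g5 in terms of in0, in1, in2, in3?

(in3 /\ (in0 xor ~in3)) /\ in0

g2 = ~in3
g3 = in0 xor g2 = in0 xor ~in3
g4 = in3 /\ g3 = in3 /\ (in0 xor ~in3)
g5 = g4 /\ in0 = (in3 /\ (in0 xor ~in3)) /\ in0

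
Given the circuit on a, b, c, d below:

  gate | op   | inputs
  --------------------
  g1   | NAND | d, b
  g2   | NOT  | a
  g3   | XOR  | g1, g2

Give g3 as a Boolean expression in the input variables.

g1 = d NAND b
g2 = NOT a
g3 = g1 XOR g2 = (d NAND b) XOR NOT a

(d NAND b) XOR NOT a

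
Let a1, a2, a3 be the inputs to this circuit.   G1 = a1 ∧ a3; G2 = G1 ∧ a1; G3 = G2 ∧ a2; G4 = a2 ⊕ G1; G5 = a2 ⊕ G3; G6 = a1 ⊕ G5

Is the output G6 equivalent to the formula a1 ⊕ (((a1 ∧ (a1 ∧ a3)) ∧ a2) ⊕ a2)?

Yes

G1 = a1 ∧ a3
G2 = G1 ∧ a1 = (a1 ∧ a3) ∧ a1
G3 = G2 ∧ a2 = ((a1 ∧ a3) ∧ a1) ∧ a2
G5 = a2 ⊕ G3 = a2 ⊕ (((a1 ∧ a3) ∧ a1) ∧ a2)
G6 = a1 ⊕ G5 = a1 ⊕ (a2 ⊕ (((a1 ∧ a3) ∧ a1) ∧ a2))
At a1=0, a2=0, a3=0: circuit gives 0, formula gives 0.
At a1=0, a2=1, a3=0: circuit gives 1, formula gives 1.
Agrees on all 8 inputs.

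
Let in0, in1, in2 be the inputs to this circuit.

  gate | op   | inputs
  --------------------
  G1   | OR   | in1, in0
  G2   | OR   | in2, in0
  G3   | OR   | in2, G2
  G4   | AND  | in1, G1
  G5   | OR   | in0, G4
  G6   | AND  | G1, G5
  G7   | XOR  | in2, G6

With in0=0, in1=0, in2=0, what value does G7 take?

G1 = 0 OR 0 = 0
G4 = 0 AND 0 = 0
G5 = 0 OR 0 = 0
G6 = 0 AND 0 = 0
G7 = 0 XOR 0 = 0

0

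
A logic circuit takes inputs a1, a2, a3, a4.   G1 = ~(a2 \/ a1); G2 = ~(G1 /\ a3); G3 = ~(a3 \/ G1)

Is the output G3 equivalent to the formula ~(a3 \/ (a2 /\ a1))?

G1 = ~(a2 \/ a1)
G3 = ~(a3 \/ G1) = ~(a3 \/ (~(a2 \/ a1)))
At a1=0, a2=0, a3=0, a4=0: circuit gives 0, formula gives 1.

No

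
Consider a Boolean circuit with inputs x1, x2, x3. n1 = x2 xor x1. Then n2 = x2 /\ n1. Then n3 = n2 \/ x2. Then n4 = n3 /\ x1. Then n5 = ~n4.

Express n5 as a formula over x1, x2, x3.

n1 = x2 xor x1
n2 = x2 /\ n1 = x2 /\ (x2 xor x1)
n3 = n2 \/ x2 = (x2 /\ (x2 xor x1)) \/ x2
n4 = n3 /\ x1 = ((x2 /\ (x2 xor x1)) \/ x2) /\ x1
n5 = ~n4 = ~(((x2 /\ (x2 xor x1)) \/ x2) /\ x1)

~(((x2 /\ (x2 xor x1)) \/ x2) /\ x1)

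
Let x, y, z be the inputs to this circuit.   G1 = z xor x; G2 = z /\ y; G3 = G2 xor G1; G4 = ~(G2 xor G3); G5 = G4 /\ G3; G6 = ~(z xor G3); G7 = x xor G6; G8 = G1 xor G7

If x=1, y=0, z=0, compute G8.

0

G1 = 0 xor 1 = 1
G2 = 0 /\ 0 = 0
G3 = 0 xor 1 = 1
G6 = ~(0 xor 1) = 0
G7 = 1 xor 0 = 1
G8 = 1 xor 1 = 0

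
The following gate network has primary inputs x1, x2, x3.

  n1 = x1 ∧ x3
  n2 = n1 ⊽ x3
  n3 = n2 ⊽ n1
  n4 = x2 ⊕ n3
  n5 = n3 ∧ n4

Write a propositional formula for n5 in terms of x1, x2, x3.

n1 = x1 ∧ x3
n2 = n1 ⊽ x3 = (x1 ∧ x3) ⊽ x3
n3 = n2 ⊽ n1 = ((x1 ∧ x3) ⊽ x3) ⊽ (x1 ∧ x3)
n4 = x2 ⊕ n3 = x2 ⊕ (((x1 ∧ x3) ⊽ x3) ⊽ (x1 ∧ x3))
n5 = n3 ∧ n4 = (((x1 ∧ x3) ⊽ x3) ⊽ (x1 ∧ x3)) ∧ (x2 ⊕ (((x1 ∧ x3) ⊽ x3) ⊽ (x1 ∧ x3)))

(((x1 ∧ x3) ⊽ x3) ⊽ (x1 ∧ x3)) ∧ (x2 ⊕ (((x1 ∧ x3) ⊽ x3) ⊽ (x1 ∧ x3)))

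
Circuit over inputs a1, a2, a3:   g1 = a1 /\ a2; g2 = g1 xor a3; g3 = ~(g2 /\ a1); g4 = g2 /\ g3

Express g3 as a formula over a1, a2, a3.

~(((a1 /\ a2) xor a3) /\ a1)

g1 = a1 /\ a2
g2 = g1 xor a3 = (a1 /\ a2) xor a3
g3 = ~(g2 /\ a1) = ~(((a1 /\ a2) xor a3) /\ a1)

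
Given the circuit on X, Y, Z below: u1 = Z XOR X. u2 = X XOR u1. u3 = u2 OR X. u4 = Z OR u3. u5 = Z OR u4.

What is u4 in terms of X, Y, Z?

Z OR ((X XOR (Z XOR X)) OR X)

u1 = Z XOR X
u2 = X XOR u1 = X XOR (Z XOR X)
u3 = u2 OR X = (X XOR (Z XOR X)) OR X
u4 = Z OR u3 = Z OR ((X XOR (Z XOR X)) OR X)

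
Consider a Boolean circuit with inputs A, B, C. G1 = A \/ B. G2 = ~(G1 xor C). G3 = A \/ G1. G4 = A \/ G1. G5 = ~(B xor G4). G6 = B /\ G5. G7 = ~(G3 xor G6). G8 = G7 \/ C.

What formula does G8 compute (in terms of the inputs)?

G1 = A \/ B
G3 = A \/ G1 = A \/ (A \/ B)
G4 = A \/ G1 = A \/ (A \/ B)
G5 = ~(B xor G4) = ~(B xor (A \/ (A \/ B)))
G6 = B /\ G5 = B /\ (~(B xor (A \/ (A \/ B))))
G7 = ~(G3 xor G6) = ~((A \/ (A \/ B)) xor (B /\ (~(B xor (A \/ (A \/ B))))))
G8 = G7 \/ C = (~((A \/ (A \/ B)) xor (B /\ (~(B xor (A \/ (A \/ B))))))) \/ C

(~((A \/ (A \/ B)) xor (B /\ (~(B xor (A \/ (A \/ B))))))) \/ C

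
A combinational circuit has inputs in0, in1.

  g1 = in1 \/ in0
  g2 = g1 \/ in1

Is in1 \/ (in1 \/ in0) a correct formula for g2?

g1 = in1 \/ in0
g2 = g1 \/ in1 = (in1 \/ in0) \/ in1
At in0=0, in1=0: circuit gives 0, formula gives 0.
At in0=0, in1=1: circuit gives 1, formula gives 1.
Agrees on all 4 inputs.

Yes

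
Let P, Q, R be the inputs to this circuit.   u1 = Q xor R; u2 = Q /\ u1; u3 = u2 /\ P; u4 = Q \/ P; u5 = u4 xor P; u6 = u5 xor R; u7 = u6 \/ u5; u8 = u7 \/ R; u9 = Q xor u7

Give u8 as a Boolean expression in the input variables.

((((Q \/ P) xor P) xor R) \/ ((Q \/ P) xor P)) \/ R

u4 = Q \/ P
u5 = u4 xor P = (Q \/ P) xor P
u6 = u5 xor R = ((Q \/ P) xor P) xor R
u7 = u6 \/ u5 = (((Q \/ P) xor P) xor R) \/ ((Q \/ P) xor P)
u8 = u7 \/ R = ((((Q \/ P) xor P) xor R) \/ ((Q \/ P) xor P)) \/ R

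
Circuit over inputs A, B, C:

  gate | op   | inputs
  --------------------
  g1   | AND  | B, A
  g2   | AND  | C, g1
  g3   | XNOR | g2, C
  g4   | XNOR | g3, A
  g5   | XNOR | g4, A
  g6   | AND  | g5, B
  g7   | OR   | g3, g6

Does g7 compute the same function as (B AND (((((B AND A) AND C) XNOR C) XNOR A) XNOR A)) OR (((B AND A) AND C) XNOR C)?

g1 = B AND A
g2 = C AND g1 = C AND (B AND A)
g3 = g2 XNOR C = (C AND (B AND A)) XNOR C
g4 = g3 XNOR A = ((C AND (B AND A)) XNOR C) XNOR A
g5 = g4 XNOR A = (((C AND (B AND A)) XNOR C) XNOR A) XNOR A
g6 = g5 AND B = ((((C AND (B AND A)) XNOR C) XNOR A) XNOR A) AND B
g7 = g3 OR g6 = ((C AND (B AND A)) XNOR C) OR (((((C AND (B AND A)) XNOR C) XNOR A) XNOR A) AND B)
At A=0, B=0, C=1: circuit gives 0, formula gives 0.
At A=0, B=0, C=0: circuit gives 1, formula gives 1.
Agrees on all 8 inputs.

Yes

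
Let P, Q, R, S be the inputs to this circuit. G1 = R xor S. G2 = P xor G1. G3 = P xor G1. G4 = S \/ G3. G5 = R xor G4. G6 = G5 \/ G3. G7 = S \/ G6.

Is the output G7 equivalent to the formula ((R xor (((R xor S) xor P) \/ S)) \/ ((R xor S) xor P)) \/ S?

G1 = R xor S
G3 = P xor G1 = P xor (R xor S)
G4 = S \/ G3 = S \/ (P xor (R xor S))
G5 = R xor G4 = R xor (S \/ (P xor (R xor S)))
G6 = G5 \/ G3 = (R xor (S \/ (P xor (R xor S)))) \/ (P xor (R xor S))
G7 = S \/ G6 = S \/ ((R xor (S \/ (P xor (R xor S)))) \/ (P xor (R xor S)))
At P=0, Q=0, R=0, S=0: circuit gives 0, formula gives 0.
At P=0, Q=0, R=0, S=1: circuit gives 1, formula gives 1.
Agrees on all 16 inputs.

Yes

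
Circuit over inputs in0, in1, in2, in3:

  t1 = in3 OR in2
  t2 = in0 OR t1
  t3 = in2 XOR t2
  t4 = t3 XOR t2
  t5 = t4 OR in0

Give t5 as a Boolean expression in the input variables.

t1 = in3 OR in2
t2 = in0 OR t1 = in0 OR (in3 OR in2)
t3 = in2 XOR t2 = in2 XOR (in0 OR (in3 OR in2))
t4 = t3 XOR t2 = (in2 XOR (in0 OR (in3 OR in2))) XOR (in0 OR (in3 OR in2))
t5 = t4 OR in0 = ((in2 XOR (in0 OR (in3 OR in2))) XOR (in0 OR (in3 OR in2))) OR in0

((in2 XOR (in0 OR (in3 OR in2))) XOR (in0 OR (in3 OR in2))) OR in0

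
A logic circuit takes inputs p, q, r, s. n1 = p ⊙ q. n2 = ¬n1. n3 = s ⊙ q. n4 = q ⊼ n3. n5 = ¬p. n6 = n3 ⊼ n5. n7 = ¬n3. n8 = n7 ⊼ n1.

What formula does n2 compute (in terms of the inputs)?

¬(p ⊙ q)

n1 = p ⊙ q
n2 = ¬n1 = ¬(p ⊙ q)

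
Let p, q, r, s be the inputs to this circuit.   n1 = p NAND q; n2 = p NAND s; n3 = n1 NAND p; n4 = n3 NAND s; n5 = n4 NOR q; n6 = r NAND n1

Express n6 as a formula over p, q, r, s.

n1 = p NAND q
n6 = r NAND n1 = r NAND (p NAND q)

r NAND (p NAND q)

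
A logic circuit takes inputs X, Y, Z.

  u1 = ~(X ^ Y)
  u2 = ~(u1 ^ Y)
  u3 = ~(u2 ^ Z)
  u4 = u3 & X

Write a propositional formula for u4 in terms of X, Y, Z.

u1 = ~(X ^ Y)
u2 = ~(u1 ^ Y) = ~((~(X ^ Y)) ^ Y)
u3 = ~(u2 ^ Z) = ~((~((~(X ^ Y)) ^ Y)) ^ Z)
u4 = u3 & X = (~((~((~(X ^ Y)) ^ Y)) ^ Z)) & X

(~((~((~(X ^ Y)) ^ Y)) ^ Z)) & X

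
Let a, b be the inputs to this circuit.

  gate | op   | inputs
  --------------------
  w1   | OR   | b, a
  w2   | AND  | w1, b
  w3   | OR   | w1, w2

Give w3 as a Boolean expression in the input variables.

w1 = b OR a
w2 = w1 AND b = (b OR a) AND b
w3 = w1 OR w2 = (b OR a) OR ((b OR a) AND b)

(b OR a) OR ((b OR a) AND b)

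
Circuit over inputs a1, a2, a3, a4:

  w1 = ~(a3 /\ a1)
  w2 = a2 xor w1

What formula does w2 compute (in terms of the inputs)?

a2 xor (~(a3 /\ a1))

w1 = ~(a3 /\ a1)
w2 = a2 xor w1 = a2 xor (~(a3 /\ a1))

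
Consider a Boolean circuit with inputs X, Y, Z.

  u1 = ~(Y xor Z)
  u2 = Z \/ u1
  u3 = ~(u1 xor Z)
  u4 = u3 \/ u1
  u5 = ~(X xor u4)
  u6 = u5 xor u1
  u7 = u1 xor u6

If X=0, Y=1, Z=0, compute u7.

u1 = ~(1 xor 0) = 0
u3 = ~(0 xor 0) = 1
u4 = 1 \/ 0 = 1
u5 = ~(0 xor 1) = 0
u6 = 0 xor 0 = 0
u7 = 0 xor 0 = 0

0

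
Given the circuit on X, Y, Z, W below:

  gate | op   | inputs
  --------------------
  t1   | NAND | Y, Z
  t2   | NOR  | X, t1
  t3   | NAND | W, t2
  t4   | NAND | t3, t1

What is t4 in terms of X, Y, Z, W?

t1 = Y NAND Z
t2 = X NOR t1 = X NOR (Y NAND Z)
t3 = W NAND t2 = W NAND (X NOR (Y NAND Z))
t4 = t3 NAND t1 = (W NAND (X NOR (Y NAND Z))) NAND (Y NAND Z)

(W NAND (X NOR (Y NAND Z))) NAND (Y NAND Z)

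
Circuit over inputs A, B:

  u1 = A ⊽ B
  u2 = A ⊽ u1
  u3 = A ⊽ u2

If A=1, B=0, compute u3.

0

u1 = 1 ⊽ 0 = 0
u2 = 1 ⊽ 0 = 0
u3 = 1 ⊽ 0 = 0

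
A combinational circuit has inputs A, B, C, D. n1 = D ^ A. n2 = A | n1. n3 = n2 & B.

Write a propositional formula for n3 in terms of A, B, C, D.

(A | (D ^ A)) & B

n1 = D ^ A
n2 = A | n1 = A | (D ^ A)
n3 = n2 & B = (A | (D ^ A)) & B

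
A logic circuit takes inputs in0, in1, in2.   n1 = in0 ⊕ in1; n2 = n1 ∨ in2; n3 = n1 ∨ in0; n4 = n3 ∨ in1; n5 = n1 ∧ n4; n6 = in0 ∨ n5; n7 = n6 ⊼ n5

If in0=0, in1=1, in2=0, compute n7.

n1 = 0 ⊕ 1 = 1
n3 = 1 ∨ 0 = 1
n4 = 1 ∨ 1 = 1
n5 = 1 ∧ 1 = 1
n6 = 0 ∨ 1 = 1
n7 = 1 ⊼ 1 = 0

0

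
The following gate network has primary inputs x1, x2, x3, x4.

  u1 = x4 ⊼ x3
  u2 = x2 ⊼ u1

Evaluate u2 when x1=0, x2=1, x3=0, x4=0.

u1 = 0 ⊼ 0 = 1
u2 = 1 ⊼ 1 = 0

0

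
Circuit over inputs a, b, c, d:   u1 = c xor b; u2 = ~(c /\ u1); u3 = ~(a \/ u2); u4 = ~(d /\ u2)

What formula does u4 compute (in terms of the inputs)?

~(d /\ (~(c /\ (c xor b))))

u1 = c xor b
u2 = ~(c /\ u1) = ~(c /\ (c xor b))
u4 = ~(d /\ u2) = ~(d /\ (~(c /\ (c xor b))))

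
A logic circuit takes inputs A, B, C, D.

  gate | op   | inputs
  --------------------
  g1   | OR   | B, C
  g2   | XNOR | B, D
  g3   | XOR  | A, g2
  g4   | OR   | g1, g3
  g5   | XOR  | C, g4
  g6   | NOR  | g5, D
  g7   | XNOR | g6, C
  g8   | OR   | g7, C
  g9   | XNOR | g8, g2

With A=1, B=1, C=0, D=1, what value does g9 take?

1

g1 = 1 OR 0 = 1
g2 = 1 XNOR 1 = 1
g3 = 1 XOR 1 = 0
g4 = 1 OR 0 = 1
g5 = 0 XOR 1 = 1
g6 = 1 NOR 1 = 0
g7 = 0 XNOR 0 = 1
g8 = 1 OR 0 = 1
g9 = 1 XNOR 1 = 1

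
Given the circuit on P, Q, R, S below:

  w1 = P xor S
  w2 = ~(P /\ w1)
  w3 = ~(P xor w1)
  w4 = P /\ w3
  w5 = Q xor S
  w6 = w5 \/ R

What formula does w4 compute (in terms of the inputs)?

w1 = P xor S
w3 = ~(P xor w1) = ~(P xor (P xor S))
w4 = P /\ w3 = P /\ (~(P xor (P xor S)))

P /\ (~(P xor (P xor S)))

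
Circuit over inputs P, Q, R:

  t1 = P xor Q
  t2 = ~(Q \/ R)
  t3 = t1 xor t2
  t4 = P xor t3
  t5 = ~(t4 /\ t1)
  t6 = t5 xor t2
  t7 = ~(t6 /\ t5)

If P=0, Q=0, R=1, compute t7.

t1 = 0 xor 0 = 0
t2 = ~(0 \/ 1) = 0
t3 = 0 xor 0 = 0
t4 = 0 xor 0 = 0
t5 = ~(0 /\ 0) = 1
t6 = 1 xor 0 = 1
t7 = ~(1 /\ 1) = 0

0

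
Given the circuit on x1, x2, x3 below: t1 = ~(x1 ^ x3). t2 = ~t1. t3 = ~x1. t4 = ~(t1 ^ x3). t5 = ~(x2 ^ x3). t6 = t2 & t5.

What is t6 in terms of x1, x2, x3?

t1 = ~(x1 ^ x3)
t2 = ~t1 = ~(~(x1 ^ x3))
t5 = ~(x2 ^ x3)
t6 = t2 & t5 = ~(~(x1 ^ x3)) & (~(x2 ^ x3))

~(~(x1 ^ x3)) & (~(x2 ^ x3))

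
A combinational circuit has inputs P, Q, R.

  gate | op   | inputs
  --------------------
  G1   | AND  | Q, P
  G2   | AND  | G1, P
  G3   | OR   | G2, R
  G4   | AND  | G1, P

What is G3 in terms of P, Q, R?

G1 = Q AND P
G2 = G1 AND P = (Q AND P) AND P
G3 = G2 OR R = ((Q AND P) AND P) OR R

((Q AND P) AND P) OR R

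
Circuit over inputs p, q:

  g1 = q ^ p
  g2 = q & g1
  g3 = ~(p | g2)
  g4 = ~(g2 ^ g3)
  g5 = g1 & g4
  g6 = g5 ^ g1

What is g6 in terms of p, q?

((q ^ p) & (~((q & (q ^ p)) ^ (~(p | (q & (q ^ p))))))) ^ (q ^ p)

g1 = q ^ p
g2 = q & g1 = q & (q ^ p)
g3 = ~(p | g2) = ~(p | (q & (q ^ p)))
g4 = ~(g2 ^ g3) = ~((q & (q ^ p)) ^ (~(p | (q & (q ^ p)))))
g5 = g1 & g4 = (q ^ p) & (~((q & (q ^ p)) ^ (~(p | (q & (q ^ p))))))
g6 = g5 ^ g1 = ((q ^ p) & (~((q & (q ^ p)) ^ (~(p | (q & (q ^ p))))))) ^ (q ^ p)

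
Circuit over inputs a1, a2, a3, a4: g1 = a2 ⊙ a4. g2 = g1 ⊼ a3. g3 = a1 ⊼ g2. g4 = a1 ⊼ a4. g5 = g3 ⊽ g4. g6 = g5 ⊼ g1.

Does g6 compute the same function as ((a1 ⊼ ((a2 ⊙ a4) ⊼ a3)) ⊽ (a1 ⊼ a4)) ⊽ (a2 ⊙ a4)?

No

g1 = a2 ⊙ a4
g2 = g1 ⊼ a3 = (a2 ⊙ a4) ⊼ a3
g3 = a1 ⊼ g2 = a1 ⊼ ((a2 ⊙ a4) ⊼ a3)
g4 = a1 ⊼ a4
g5 = g3 ⊽ g4 = (a1 ⊼ ((a2 ⊙ a4) ⊼ a3)) ⊽ (a1 ⊼ a4)
g6 = g5 ⊼ g1 = ((a1 ⊼ ((a2 ⊙ a4) ⊼ a3)) ⊽ (a1 ⊼ a4)) ⊼ (a2 ⊙ a4)
At a1=0, a2=0, a3=0, a4=0: circuit gives 1, formula gives 0.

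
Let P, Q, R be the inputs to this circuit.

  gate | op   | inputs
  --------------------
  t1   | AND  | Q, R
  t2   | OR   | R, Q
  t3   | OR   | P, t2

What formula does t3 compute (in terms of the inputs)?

P OR (R OR Q)

t2 = R OR Q
t3 = P OR t2 = P OR (R OR Q)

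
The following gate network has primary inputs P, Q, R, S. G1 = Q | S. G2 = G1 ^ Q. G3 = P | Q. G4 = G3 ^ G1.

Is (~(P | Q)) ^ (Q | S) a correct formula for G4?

G1 = Q | S
G3 = P | Q
G4 = G3 ^ G1 = (P | Q) ^ (Q | S)
At P=0, Q=0, R=0, S=0: circuit gives 0, formula gives 1.

No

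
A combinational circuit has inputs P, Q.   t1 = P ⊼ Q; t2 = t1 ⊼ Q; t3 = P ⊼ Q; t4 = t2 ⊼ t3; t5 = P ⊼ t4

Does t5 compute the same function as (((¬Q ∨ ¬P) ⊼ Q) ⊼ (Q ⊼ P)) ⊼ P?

t1 = P ⊼ Q
t2 = t1 ⊼ Q = (P ⊼ Q) ⊼ Q
t3 = P ⊼ Q
t4 = t2 ⊼ t3 = ((P ⊼ Q) ⊼ Q) ⊼ (P ⊼ Q)
t5 = P ⊼ t4 = P ⊼ (((P ⊼ Q) ⊼ Q) ⊼ (P ⊼ Q))
At P=1, Q=1: circuit gives 0, formula gives 0.
At P=0, Q=0: circuit gives 1, formula gives 1.
Agrees on all 4 inputs.

Yes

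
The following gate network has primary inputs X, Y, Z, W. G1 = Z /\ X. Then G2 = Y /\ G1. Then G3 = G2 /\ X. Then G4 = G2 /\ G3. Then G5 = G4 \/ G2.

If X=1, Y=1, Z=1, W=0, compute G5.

G1 = 1 /\ 1 = 1
G2 = 1 /\ 1 = 1
G3 = 1 /\ 1 = 1
G4 = 1 /\ 1 = 1
G5 = 1 \/ 1 = 1

1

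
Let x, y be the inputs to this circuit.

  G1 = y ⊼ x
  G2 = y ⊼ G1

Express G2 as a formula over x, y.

y ⊼ (y ⊼ x)

G1 = y ⊼ x
G2 = y ⊼ G1 = y ⊼ (y ⊼ x)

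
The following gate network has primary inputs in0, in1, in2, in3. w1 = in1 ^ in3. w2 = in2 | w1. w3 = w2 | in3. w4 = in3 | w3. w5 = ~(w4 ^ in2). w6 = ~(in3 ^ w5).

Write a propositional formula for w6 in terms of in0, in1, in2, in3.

~(in3 ^ (~((in3 | ((in2 | (in1 ^ in3)) | in3)) ^ in2)))

w1 = in1 ^ in3
w2 = in2 | w1 = in2 | (in1 ^ in3)
w3 = w2 | in3 = (in2 | (in1 ^ in3)) | in3
w4 = in3 | w3 = in3 | ((in2 | (in1 ^ in3)) | in3)
w5 = ~(w4 ^ in2) = ~((in3 | ((in2 | (in1 ^ in3)) | in3)) ^ in2)
w6 = ~(in3 ^ w5) = ~(in3 ^ (~((in3 | ((in2 | (in1 ^ in3)) | in3)) ^ in2)))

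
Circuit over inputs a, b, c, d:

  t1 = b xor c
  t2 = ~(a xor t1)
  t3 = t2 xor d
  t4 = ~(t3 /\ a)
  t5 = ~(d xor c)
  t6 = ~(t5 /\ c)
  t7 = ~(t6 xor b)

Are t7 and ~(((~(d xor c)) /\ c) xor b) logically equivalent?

t5 = ~(d xor c)
t6 = ~(t5 /\ c) = ~((~(d xor c)) /\ c)
t7 = ~(t6 xor b) = ~((~((~(d xor c)) /\ c)) xor b)
At a=0, b=0, c=0, d=0: circuit gives 0, formula gives 1.

No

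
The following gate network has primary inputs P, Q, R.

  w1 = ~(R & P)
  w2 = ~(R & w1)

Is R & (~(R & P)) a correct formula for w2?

No

w1 = ~(R & P)
w2 = ~(R & w1) = ~(R & (~(R & P)))
At P=0, Q=0, R=0: circuit gives 1, formula gives 0.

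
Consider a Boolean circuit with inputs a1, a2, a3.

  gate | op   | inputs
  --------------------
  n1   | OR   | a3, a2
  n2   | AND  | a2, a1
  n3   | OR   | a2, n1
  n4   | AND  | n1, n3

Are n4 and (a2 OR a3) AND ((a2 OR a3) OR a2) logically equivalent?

Yes

n1 = a3 OR a2
n3 = a2 OR n1 = a2 OR (a3 OR a2)
n4 = n1 AND n3 = (a3 OR a2) AND (a2 OR (a3 OR a2))
At a1=0, a2=0, a3=0: circuit gives 0, formula gives 0.
At a1=0, a2=0, a3=1: circuit gives 1, formula gives 1.
Agrees on all 8 inputs.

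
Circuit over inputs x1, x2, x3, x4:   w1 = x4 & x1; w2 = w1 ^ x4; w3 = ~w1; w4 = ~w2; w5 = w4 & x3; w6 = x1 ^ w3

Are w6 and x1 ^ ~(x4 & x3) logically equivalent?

No

w1 = x4 & x1
w3 = ~w1 = ~(x4 & x1)
w6 = x1 ^ w3 = x1 ^ ~(x4 & x1)
At x1=0, x2=0, x3=1, x4=1: circuit gives 1, formula gives 0.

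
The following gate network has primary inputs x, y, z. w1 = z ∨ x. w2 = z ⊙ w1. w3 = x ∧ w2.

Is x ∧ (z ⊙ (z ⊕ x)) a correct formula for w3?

No

w1 = z ∨ x
w2 = z ⊙ w1 = z ⊙ (z ∨ x)
w3 = x ∧ w2 = x ∧ (z ⊙ (z ∨ x))
At x=1, y=0, z=1: circuit gives 1, formula gives 0.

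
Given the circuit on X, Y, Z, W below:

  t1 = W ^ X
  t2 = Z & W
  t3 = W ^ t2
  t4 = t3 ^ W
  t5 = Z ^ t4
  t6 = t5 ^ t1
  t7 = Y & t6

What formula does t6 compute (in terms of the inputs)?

t1 = W ^ X
t2 = Z & W
t3 = W ^ t2 = W ^ (Z & W)
t4 = t3 ^ W = (W ^ (Z & W)) ^ W
t5 = Z ^ t4 = Z ^ ((W ^ (Z & W)) ^ W)
t6 = t5 ^ t1 = (Z ^ ((W ^ (Z & W)) ^ W)) ^ (W ^ X)

(Z ^ ((W ^ (Z & W)) ^ W)) ^ (W ^ X)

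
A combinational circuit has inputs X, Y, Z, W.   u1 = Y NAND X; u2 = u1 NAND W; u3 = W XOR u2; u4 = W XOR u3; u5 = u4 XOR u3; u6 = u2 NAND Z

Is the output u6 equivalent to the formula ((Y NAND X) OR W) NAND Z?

u1 = Y NAND X
u2 = u1 NAND W = (Y NAND X) NAND W
u6 = u2 NAND Z = ((Y NAND X) NAND W) NAND Z
At X=0, Y=0, Z=1, W=1: circuit gives 1, formula gives 0.

No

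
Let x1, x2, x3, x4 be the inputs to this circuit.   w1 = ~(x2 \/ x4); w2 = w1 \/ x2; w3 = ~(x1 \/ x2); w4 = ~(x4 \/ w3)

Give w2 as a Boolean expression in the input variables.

(~(x2 \/ x4)) \/ x2

w1 = ~(x2 \/ x4)
w2 = w1 \/ x2 = (~(x2 \/ x4)) \/ x2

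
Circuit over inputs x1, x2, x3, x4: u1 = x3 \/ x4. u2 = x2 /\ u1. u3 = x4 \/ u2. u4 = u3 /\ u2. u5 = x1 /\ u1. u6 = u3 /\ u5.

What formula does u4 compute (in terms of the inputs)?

(x4 \/ (x2 /\ (x3 \/ x4))) /\ (x2 /\ (x3 \/ x4))

u1 = x3 \/ x4
u2 = x2 /\ u1 = x2 /\ (x3 \/ x4)
u3 = x4 \/ u2 = x4 \/ (x2 /\ (x3 \/ x4))
u4 = u3 /\ u2 = (x4 \/ (x2 /\ (x3 \/ x4))) /\ (x2 /\ (x3 \/ x4))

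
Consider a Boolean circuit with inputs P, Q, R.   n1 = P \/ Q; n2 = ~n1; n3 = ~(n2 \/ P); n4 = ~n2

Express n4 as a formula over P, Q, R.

~~(P \/ Q)

n1 = P \/ Q
n2 = ~n1 = ~(P \/ Q)
n4 = ~n2 = ~~(P \/ Q)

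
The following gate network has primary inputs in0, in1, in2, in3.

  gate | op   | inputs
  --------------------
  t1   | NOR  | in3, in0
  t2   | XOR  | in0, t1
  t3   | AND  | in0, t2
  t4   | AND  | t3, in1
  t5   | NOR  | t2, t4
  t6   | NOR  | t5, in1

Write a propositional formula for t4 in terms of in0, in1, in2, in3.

t1 = in3 NOR in0
t2 = in0 XOR t1 = in0 XOR (in3 NOR in0)
t3 = in0 AND t2 = in0 AND (in0 XOR (in3 NOR in0))
t4 = t3 AND in1 = (in0 AND (in0 XOR (in3 NOR in0))) AND in1

(in0 AND (in0 XOR (in3 NOR in0))) AND in1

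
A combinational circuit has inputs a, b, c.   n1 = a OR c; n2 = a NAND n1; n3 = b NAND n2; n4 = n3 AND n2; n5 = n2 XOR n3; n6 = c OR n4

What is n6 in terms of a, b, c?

n1 = a OR c
n2 = a NAND n1 = a NAND (a OR c)
n3 = b NAND n2 = b NAND (a NAND (a OR c))
n4 = n3 AND n2 = (b NAND (a NAND (a OR c))) AND (a NAND (a OR c))
n6 = c OR n4 = c OR ((b NAND (a NAND (a OR c))) AND (a NAND (a OR c)))

c OR ((b NAND (a NAND (a OR c))) AND (a NAND (a OR c)))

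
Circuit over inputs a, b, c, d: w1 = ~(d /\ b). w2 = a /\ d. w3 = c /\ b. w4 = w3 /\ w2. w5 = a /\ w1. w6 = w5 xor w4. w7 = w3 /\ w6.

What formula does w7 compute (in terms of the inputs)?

w1 = ~(d /\ b)
w2 = a /\ d
w3 = c /\ b
w4 = w3 /\ w2 = (c /\ b) /\ (a /\ d)
w5 = a /\ w1 = a /\ (~(d /\ b))
w6 = w5 xor w4 = (a /\ (~(d /\ b))) xor ((c /\ b) /\ (a /\ d))
w7 = w3 /\ w6 = (c /\ b) /\ ((a /\ (~(d /\ b))) xor ((c /\ b) /\ (a /\ d)))

(c /\ b) /\ ((a /\ (~(d /\ b))) xor ((c /\ b) /\ (a /\ d)))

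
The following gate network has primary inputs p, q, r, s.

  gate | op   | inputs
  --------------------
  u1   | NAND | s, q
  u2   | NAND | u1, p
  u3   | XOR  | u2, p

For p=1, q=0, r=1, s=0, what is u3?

u1 = 0 NAND 0 = 1
u2 = 1 NAND 1 = 0
u3 = 0 XOR 1 = 1

1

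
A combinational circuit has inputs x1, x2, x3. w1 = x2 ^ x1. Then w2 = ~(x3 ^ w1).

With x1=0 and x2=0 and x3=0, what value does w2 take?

w1 = 0 ^ 0 = 0
w2 = ~(0 ^ 0) = 1

1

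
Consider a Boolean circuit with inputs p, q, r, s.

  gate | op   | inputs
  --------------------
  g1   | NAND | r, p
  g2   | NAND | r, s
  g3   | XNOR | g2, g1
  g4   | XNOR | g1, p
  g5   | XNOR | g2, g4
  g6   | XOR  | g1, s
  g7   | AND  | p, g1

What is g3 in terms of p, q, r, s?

(r NAND s) XNOR (r NAND p)

g1 = r NAND p
g2 = r NAND s
g3 = g2 XNOR g1 = (r NAND s) XNOR (r NAND p)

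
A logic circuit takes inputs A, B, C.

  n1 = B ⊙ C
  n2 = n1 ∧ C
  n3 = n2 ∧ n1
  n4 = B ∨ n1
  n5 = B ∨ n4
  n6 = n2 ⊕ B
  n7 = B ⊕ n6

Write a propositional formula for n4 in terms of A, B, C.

n1 = B ⊙ C
n4 = B ∨ n1 = B ∨ (B ⊙ C)

B ∨ (B ⊙ C)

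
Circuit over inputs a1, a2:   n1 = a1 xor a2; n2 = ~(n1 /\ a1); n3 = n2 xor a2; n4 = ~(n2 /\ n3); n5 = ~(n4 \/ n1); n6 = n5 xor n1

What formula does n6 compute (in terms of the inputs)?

(~((~((~((a1 xor a2) /\ a1)) /\ ((~((a1 xor a2) /\ a1)) xor a2))) \/ (a1 xor a2))) xor (a1 xor a2)

n1 = a1 xor a2
n2 = ~(n1 /\ a1) = ~((a1 xor a2) /\ a1)
n3 = n2 xor a2 = (~((a1 xor a2) /\ a1)) xor a2
n4 = ~(n2 /\ n3) = ~((~((a1 xor a2) /\ a1)) /\ ((~((a1 xor a2) /\ a1)) xor a2))
n5 = ~(n4 \/ n1) = ~((~((~((a1 xor a2) /\ a1)) /\ ((~((a1 xor a2) /\ a1)) xor a2))) \/ (a1 xor a2))
n6 = n5 xor n1 = (~((~((~((a1 xor a2) /\ a1)) /\ ((~((a1 xor a2) /\ a1)) xor a2))) \/ (a1 xor a2))) xor (a1 xor a2)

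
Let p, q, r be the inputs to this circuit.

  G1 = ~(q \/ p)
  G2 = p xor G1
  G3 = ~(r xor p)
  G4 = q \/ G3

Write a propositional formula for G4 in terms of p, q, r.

q \/ (~(r xor p))

G3 = ~(r xor p)
G4 = q \/ G3 = q \/ (~(r xor p))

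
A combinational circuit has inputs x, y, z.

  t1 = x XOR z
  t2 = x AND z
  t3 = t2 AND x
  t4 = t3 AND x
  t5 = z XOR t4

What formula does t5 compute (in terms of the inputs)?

t2 = x AND z
t3 = t2 AND x = (x AND z) AND x
t4 = t3 AND x = ((x AND z) AND x) AND x
t5 = z XOR t4 = z XOR (((x AND z) AND x) AND x)

z XOR (((x AND z) AND x) AND x)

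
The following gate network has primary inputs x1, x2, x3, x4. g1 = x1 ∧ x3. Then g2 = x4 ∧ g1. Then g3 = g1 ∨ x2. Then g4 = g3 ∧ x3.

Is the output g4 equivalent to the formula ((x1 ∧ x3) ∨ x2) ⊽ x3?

g1 = x1 ∧ x3
g3 = g1 ∨ x2 = (x1 ∧ x3) ∨ x2
g4 = g3 ∧ x3 = ((x1 ∧ x3) ∨ x2) ∧ x3
At x1=0, x2=0, x3=0, x4=0: circuit gives 0, formula gives 1.

No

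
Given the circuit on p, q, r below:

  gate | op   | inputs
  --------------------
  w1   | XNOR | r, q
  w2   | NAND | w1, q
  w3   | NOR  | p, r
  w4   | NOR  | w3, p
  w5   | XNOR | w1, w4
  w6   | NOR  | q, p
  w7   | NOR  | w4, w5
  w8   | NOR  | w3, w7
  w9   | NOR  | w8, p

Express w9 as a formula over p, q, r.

w1 = r XNOR q
w3 = p NOR r
w4 = w3 NOR p = (p NOR r) NOR p
w5 = w1 XNOR w4 = (r XNOR q) XNOR ((p NOR r) NOR p)
w7 = w4 NOR w5 = ((p NOR r) NOR p) NOR ((r XNOR q) XNOR ((p NOR r) NOR p))
w8 = w3 NOR w7 = (p NOR r) NOR (((p NOR r) NOR p) NOR ((r XNOR q) XNOR ((p NOR r) NOR p)))
w9 = w8 NOR p = ((p NOR r) NOR (((p NOR r) NOR p) NOR ((r XNOR q) XNOR ((p NOR r) NOR p)))) NOR p

((p NOR r) NOR (((p NOR r) NOR p) NOR ((r XNOR q) XNOR ((p NOR r) NOR p)))) NOR p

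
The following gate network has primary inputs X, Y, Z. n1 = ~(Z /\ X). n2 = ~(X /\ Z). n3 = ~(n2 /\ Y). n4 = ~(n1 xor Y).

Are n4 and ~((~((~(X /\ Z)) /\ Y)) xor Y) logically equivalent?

n1 = ~(Z /\ X)
n4 = ~(n1 xor Y) = ~((~(Z /\ X)) xor Y)
At X=0, Y=1, Z=0: circuit gives 1, formula gives 0.

No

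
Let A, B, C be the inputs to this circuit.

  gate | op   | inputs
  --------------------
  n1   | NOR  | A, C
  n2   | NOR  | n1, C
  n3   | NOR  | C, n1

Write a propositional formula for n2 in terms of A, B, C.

(A NOR C) NOR C

n1 = A NOR C
n2 = n1 NOR C = (A NOR C) NOR C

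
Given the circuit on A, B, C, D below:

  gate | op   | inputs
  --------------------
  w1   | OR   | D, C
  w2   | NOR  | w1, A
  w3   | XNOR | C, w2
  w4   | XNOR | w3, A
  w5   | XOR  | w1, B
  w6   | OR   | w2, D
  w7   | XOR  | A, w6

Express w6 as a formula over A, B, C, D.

w1 = D OR C
w2 = w1 NOR A = (D OR C) NOR A
w6 = w2 OR D = ((D OR C) NOR A) OR D

((D OR C) NOR A) OR D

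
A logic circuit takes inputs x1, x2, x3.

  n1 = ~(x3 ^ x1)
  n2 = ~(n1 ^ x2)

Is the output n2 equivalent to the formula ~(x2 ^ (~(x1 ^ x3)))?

Yes

n1 = ~(x3 ^ x1)
n2 = ~(n1 ^ x2) = ~((~(x3 ^ x1)) ^ x2)
At x1=0, x2=0, x3=0: circuit gives 0, formula gives 0.
At x1=0, x2=0, x3=1: circuit gives 1, formula gives 1.
Agrees on all 8 inputs.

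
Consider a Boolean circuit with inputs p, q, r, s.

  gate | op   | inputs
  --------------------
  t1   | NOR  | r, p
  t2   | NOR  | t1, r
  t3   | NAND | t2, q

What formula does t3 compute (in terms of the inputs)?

t1 = r NOR p
t2 = t1 NOR r = (r NOR p) NOR r
t3 = t2 NAND q = ((r NOR p) NOR r) NAND q

((r NOR p) NOR r) NAND q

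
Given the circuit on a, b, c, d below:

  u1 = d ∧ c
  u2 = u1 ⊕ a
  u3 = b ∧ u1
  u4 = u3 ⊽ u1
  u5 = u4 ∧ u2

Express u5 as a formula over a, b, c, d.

((b ∧ (d ∧ c)) ⊽ (d ∧ c)) ∧ ((d ∧ c) ⊕ a)

u1 = d ∧ c
u2 = u1 ⊕ a = (d ∧ c) ⊕ a
u3 = b ∧ u1 = b ∧ (d ∧ c)
u4 = u3 ⊽ u1 = (b ∧ (d ∧ c)) ⊽ (d ∧ c)
u5 = u4 ∧ u2 = ((b ∧ (d ∧ c)) ⊽ (d ∧ c)) ∧ ((d ∧ c) ⊕ a)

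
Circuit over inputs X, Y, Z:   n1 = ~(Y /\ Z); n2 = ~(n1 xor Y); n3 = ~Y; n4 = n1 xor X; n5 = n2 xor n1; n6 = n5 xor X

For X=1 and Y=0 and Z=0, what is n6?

0

n1 = ~(0 /\ 0) = 1
n2 = ~(1 xor 0) = 0
n5 = 0 xor 1 = 1
n6 = 1 xor 1 = 0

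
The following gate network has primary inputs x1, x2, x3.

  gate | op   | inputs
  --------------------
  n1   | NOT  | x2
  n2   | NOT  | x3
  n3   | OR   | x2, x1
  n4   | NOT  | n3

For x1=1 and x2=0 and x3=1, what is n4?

0

n3 = 0 OR 1 = 1
n4 = NOT 1 = 0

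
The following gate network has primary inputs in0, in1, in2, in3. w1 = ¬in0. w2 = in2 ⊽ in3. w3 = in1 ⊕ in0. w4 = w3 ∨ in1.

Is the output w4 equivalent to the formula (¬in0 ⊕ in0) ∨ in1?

w3 = in1 ⊕ in0
w4 = w3 ∨ in1 = (in1 ⊕ in0) ∨ in1
At in0=0, in1=0, in2=0, in3=0: circuit gives 0, formula gives 1.

No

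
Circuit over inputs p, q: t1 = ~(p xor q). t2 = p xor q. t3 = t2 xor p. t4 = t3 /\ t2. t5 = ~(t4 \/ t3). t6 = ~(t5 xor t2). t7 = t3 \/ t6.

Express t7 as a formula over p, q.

((p xor q) xor p) \/ (~((~((((p xor q) xor p) /\ (p xor q)) \/ ((p xor q) xor p))) xor (p xor q)))

t2 = p xor q
t3 = t2 xor p = (p xor q) xor p
t4 = t3 /\ t2 = ((p xor q) xor p) /\ (p xor q)
t5 = ~(t4 \/ t3) = ~((((p xor q) xor p) /\ (p xor q)) \/ ((p xor q) xor p))
t6 = ~(t5 xor t2) = ~((~((((p xor q) xor p) /\ (p xor q)) \/ ((p xor q) xor p))) xor (p xor q))
t7 = t3 \/ t6 = ((p xor q) xor p) \/ (~((~((((p xor q) xor p) /\ (p xor q)) \/ ((p xor q) xor p))) xor (p xor q)))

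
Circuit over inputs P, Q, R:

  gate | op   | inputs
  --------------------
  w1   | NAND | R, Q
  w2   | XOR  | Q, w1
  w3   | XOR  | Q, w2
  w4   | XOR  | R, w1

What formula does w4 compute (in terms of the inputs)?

R XOR (R NAND Q)

w1 = R NAND Q
w4 = R XOR w1 = R XOR (R NAND Q)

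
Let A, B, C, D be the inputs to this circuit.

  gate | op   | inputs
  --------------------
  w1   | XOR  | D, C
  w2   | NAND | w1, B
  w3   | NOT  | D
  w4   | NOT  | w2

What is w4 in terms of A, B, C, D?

w1 = D XOR C
w2 = w1 NAND B = (D XOR C) NAND B
w4 = NOT w2 = NOT ((D XOR C) NAND B)

NOT ((D XOR C) NAND B)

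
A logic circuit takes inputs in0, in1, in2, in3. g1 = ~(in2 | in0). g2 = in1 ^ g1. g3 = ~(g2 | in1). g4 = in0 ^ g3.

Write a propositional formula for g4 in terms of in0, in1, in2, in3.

g1 = ~(in2 | in0)
g2 = in1 ^ g1 = in1 ^ (~(in2 | in0))
g3 = ~(g2 | in1) = ~((in1 ^ (~(in2 | in0))) | in1)
g4 = in0 ^ g3 = in0 ^ (~((in1 ^ (~(in2 | in0))) | in1))

in0 ^ (~((in1 ^ (~(in2 | in0))) | in1))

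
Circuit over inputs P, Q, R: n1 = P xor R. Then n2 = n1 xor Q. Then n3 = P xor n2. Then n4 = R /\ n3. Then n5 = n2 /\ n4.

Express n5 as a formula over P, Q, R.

((P xor R) xor Q) /\ (R /\ (P xor ((P xor R) xor Q)))

n1 = P xor R
n2 = n1 xor Q = (P xor R) xor Q
n3 = P xor n2 = P xor ((P xor R) xor Q)
n4 = R /\ n3 = R /\ (P xor ((P xor R) xor Q))
n5 = n2 /\ n4 = ((P xor R) xor Q) /\ (R /\ (P xor ((P xor R) xor Q)))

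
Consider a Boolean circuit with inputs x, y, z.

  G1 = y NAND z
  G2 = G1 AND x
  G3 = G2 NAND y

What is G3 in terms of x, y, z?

((y NAND z) AND x) NAND y

G1 = y NAND z
G2 = G1 AND x = (y NAND z) AND x
G3 = G2 NAND y = ((y NAND z) AND x) NAND y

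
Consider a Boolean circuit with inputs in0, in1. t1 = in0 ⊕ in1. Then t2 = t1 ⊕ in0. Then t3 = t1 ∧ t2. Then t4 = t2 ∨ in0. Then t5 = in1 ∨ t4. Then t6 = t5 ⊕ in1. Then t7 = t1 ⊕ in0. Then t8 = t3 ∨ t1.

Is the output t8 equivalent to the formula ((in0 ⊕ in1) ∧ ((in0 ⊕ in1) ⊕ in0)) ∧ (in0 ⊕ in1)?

t1 = in0 ⊕ in1
t2 = t1 ⊕ in0 = (in0 ⊕ in1) ⊕ in0
t3 = t1 ∧ t2 = (in0 ⊕ in1) ∧ ((in0 ⊕ in1) ⊕ in0)
t8 = t3 ∨ t1 = ((in0 ⊕ in1) ∧ ((in0 ⊕ in1) ⊕ in0)) ∨ (in0 ⊕ in1)
At in0=1, in1=0: circuit gives 1, formula gives 0.

No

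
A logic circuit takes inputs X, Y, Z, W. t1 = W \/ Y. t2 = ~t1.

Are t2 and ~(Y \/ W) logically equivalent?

Yes

t1 = W \/ Y
t2 = ~t1 = ~(W \/ Y)
At X=0, Y=0, Z=0, W=1: circuit gives 0, formula gives 0.
At X=0, Y=0, Z=0, W=0: circuit gives 1, formula gives 1.
Agrees on all 16 inputs.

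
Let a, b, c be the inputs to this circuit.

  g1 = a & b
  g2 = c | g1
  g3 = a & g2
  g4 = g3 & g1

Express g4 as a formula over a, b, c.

g1 = a & b
g2 = c | g1 = c | (a & b)
g3 = a & g2 = a & (c | (a & b))
g4 = g3 & g1 = (a & (c | (a & b))) & (a & b)

(a & (c | (a & b))) & (a & b)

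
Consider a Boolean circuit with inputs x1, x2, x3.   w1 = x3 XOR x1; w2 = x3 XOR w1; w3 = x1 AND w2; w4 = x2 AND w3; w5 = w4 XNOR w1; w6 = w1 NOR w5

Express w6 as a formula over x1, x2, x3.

w1 = x3 XOR x1
w2 = x3 XOR w1 = x3 XOR (x3 XOR x1)
w3 = x1 AND w2 = x1 AND (x3 XOR (x3 XOR x1))
w4 = x2 AND w3 = x2 AND (x1 AND (x3 XOR (x3 XOR x1)))
w5 = w4 XNOR w1 = (x2 AND (x1 AND (x3 XOR (x3 XOR x1)))) XNOR (x3 XOR x1)
w6 = w1 NOR w5 = (x3 XOR x1) NOR ((x2 AND (x1 AND (x3 XOR (x3 XOR x1)))) XNOR (x3 XOR x1))

(x3 XOR x1) NOR ((x2 AND (x1 AND (x3 XOR (x3 XOR x1)))) XNOR (x3 XOR x1))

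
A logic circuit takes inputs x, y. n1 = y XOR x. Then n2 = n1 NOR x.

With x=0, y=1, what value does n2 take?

n1 = 1 XOR 0 = 1
n2 = 1 NOR 0 = 0

0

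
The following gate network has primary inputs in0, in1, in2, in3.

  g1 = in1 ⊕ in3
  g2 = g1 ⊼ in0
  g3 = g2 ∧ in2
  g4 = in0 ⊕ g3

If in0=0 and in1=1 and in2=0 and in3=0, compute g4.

g1 = 1 ⊕ 0 = 1
g2 = 1 ⊼ 0 = 1
g3 = 1 ∧ 0 = 0
g4 = 0 ⊕ 0 = 0

0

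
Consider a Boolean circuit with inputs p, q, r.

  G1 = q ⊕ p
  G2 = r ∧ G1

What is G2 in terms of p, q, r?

G1 = q ⊕ p
G2 = r ∧ G1 = r ∧ (q ⊕ p)

r ∧ (q ⊕ p)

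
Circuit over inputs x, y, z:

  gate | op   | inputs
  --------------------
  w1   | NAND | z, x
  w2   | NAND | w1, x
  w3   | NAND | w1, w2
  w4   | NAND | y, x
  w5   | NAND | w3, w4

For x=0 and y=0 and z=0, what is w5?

1

w1 = 0 NAND 0 = 1
w2 = 1 NAND 0 = 1
w3 = 1 NAND 1 = 0
w4 = 0 NAND 0 = 1
w5 = 0 NAND 1 = 1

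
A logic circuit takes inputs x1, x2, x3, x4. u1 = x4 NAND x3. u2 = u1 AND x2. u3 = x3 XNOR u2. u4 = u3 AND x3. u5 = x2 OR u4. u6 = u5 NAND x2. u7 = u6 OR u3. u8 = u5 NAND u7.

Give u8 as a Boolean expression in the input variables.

u1 = x4 NAND x3
u2 = u1 AND x2 = (x4 NAND x3) AND x2
u3 = x3 XNOR u2 = x3 XNOR ((x4 NAND x3) AND x2)
u4 = u3 AND x3 = (x3 XNOR ((x4 NAND x3) AND x2)) AND x3
u5 = x2 OR u4 = x2 OR ((x3 XNOR ((x4 NAND x3) AND x2)) AND x3)
u6 = u5 NAND x2 = (x2 OR ((x3 XNOR ((x4 NAND x3) AND x2)) AND x3)) NAND x2
u7 = u6 OR u3 = ((x2 OR ((x3 XNOR ((x4 NAND x3) AND x2)) AND x3)) NAND x2) OR (x3 XNOR ((x4 NAND x3) AND x2))
u8 = u5 NAND u7 = (x2 OR ((x3 XNOR ((x4 NAND x3) AND x2)) AND x3)) NAND (((x2 OR ((x3 XNOR ((x4 NAND x3) AND x2)) AND x3)) NAND x2) OR (x3 XNOR ((x4 NAND x3) AND x2)))

(x2 OR ((x3 XNOR ((x4 NAND x3) AND x2)) AND x3)) NAND (((x2 OR ((x3 XNOR ((x4 NAND x3) AND x2)) AND x3)) NAND x2) OR (x3 XNOR ((x4 NAND x3) AND x2)))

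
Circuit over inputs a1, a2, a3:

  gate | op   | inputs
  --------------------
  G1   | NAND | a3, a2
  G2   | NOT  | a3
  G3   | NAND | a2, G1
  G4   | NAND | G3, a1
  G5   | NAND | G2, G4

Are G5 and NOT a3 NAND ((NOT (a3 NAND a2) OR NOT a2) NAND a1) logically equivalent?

G1 = a3 NAND a2
G2 = NOT a3
G3 = a2 NAND G1 = a2 NAND (a3 NAND a2)
G4 = G3 NAND a1 = (a2 NAND (a3 NAND a2)) NAND a1
G5 = G2 NAND G4 = NOT a3 NAND ((a2 NAND (a3 NAND a2)) NAND a1)
At a1=0, a2=0, a3=0: circuit gives 0, formula gives 0.
At a1=0, a2=0, a3=1: circuit gives 1, formula gives 1.
Agrees on all 8 inputs.

Yes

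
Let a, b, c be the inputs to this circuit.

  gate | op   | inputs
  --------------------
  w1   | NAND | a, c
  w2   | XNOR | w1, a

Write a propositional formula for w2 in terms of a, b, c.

w1 = a NAND c
w2 = w1 XNOR a = (a NAND c) XNOR a

(a NAND c) XNOR a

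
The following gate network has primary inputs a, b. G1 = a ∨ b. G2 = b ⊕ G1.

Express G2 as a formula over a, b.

G1 = a ∨ b
G2 = b ⊕ G1 = b ⊕ (a ∨ b)

b ⊕ (a ∨ b)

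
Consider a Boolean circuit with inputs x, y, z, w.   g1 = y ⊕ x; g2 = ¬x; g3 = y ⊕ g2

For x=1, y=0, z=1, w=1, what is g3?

0

g2 = ¬1 = 0
g3 = 0 ⊕ 0 = 0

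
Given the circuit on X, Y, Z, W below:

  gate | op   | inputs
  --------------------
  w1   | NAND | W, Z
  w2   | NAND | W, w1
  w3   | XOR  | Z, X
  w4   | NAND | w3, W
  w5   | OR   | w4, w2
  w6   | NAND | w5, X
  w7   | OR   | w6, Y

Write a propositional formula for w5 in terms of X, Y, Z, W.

w1 = W NAND Z
w2 = W NAND w1 = W NAND (W NAND Z)
w3 = Z XOR X
w4 = w3 NAND W = (Z XOR X) NAND W
w5 = w4 OR w2 = ((Z XOR X) NAND W) OR (W NAND (W NAND Z))

((Z XOR X) NAND W) OR (W NAND (W NAND Z))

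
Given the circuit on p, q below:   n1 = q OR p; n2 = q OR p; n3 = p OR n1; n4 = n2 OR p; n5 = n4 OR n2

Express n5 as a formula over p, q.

n2 = q OR p
n4 = n2 OR p = (q OR p) OR p
n5 = n4 OR n2 = ((q OR p) OR p) OR (q OR p)

((q OR p) OR p) OR (q OR p)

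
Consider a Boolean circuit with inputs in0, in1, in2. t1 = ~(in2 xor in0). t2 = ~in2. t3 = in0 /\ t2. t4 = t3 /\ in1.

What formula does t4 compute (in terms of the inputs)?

(in0 /\ ~in2) /\ in1

t2 = ~in2
t3 = in0 /\ t2 = in0 /\ ~in2
t4 = t3 /\ in1 = (in0 /\ ~in2) /\ in1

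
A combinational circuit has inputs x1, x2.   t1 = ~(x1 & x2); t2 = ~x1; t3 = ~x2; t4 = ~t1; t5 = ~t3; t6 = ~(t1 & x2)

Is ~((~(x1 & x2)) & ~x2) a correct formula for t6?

No

t1 = ~(x1 & x2)
t6 = ~(t1 & x2) = ~((~(x1 & x2)) & x2)
At x1=0, x2=0: circuit gives 1, formula gives 0.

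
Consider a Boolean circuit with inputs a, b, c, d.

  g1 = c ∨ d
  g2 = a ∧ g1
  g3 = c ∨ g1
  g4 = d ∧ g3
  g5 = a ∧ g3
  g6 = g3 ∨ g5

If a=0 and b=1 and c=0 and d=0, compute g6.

g1 = 0 ∨ 0 = 0
g3 = 0 ∨ 0 = 0
g5 = 0 ∧ 0 = 0
g6 = 0 ∨ 0 = 0

0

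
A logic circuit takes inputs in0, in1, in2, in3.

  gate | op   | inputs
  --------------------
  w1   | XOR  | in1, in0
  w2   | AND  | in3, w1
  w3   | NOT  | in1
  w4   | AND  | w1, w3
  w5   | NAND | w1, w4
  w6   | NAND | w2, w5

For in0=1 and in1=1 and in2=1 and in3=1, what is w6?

w1 = 1 XOR 1 = 0
w2 = 1 AND 0 = 0
w3 = NOT 1 = 0
w4 = 0 AND 0 = 0
w5 = 0 NAND 0 = 1
w6 = 0 NAND 1 = 1

1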